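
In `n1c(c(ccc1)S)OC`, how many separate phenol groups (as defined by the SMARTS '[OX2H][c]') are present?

0

[OX2H][c] is the SMARTS for a phenol: a hydroxyl oxygen attached to an aromatic carbon.
The molecule has a methoxy ether (-OCH3), but the oxygen has H0, not H1; nothing else fits, so there are 0 matches.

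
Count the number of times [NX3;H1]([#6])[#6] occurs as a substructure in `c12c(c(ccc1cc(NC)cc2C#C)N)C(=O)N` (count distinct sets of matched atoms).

1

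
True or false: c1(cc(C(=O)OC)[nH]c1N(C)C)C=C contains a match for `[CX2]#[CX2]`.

The pattern [CX2]#[CX2] describes a carbon-carbon triple bond — an alkyne.
The closest candidate here is a vinyl group (-CH=CH2), but the C=C is a double bond; both carbons are CX3, not CX2. No other fragment satisfies the full query, so there is no match.

False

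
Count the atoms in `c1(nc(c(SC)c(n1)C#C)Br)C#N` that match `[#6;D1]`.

The query [#6;D1] means: carbon bonded to exactly one heavy atom.
Check the 13 heavy atoms by environment: 2× n (aromatic, D2) → no; 4× c (aromatic, D3) → no; 1× S (D2) → no; 2× C (D1) → match; 2× C (D2) → no; 1× N (D1) → no; 1× Br (D1) → no.
That gives 2 matching atoms.

2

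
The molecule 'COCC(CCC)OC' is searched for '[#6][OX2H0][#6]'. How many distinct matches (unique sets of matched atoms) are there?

[#6][OX2H0][#6] is the SMARTS for an ether: an aliphatic oxygen bridging two carbons with no H on the oxygen.
The molecule carries 2 separate instances of a methoxy ether (-OCH3) meeting every constraint; each maps to a distinct set of atoms, giving 2 matches.

2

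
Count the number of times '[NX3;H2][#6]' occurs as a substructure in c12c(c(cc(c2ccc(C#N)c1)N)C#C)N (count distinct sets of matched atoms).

2

[NX3;H2][#6] is the SMARTS for a primary amine: a trivalent nitrogen with two H attached to carbon.
The molecule carries 2 separate instances of a primary amino group (-NH2) meeting every constraint; each maps to a distinct set of atoms, giving 2 matches.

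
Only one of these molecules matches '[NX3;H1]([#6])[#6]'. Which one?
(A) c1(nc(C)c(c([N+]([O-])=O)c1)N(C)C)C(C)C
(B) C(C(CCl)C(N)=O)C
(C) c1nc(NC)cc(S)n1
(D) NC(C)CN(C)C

[NX3;H1]([#6])[#6] describes a trivalent nitrogen with one H, bonded to two carbons (a secondary amine).
(A) has a dimethylamino group (-N(CH3)2) but the nitrogen has H0, not H1.
(B) has a primary amide (-C(=O)NH2) but the -C(=O)NH2 nitrogen has H2, not H1.
(C) contains an N-methylamino group (-NHCH3), which satisfies every atom and bond constraint.
(D) has a dimethylamino group (-N(CH3)2) but the nitrogen has H0, not H1.
So the answer is (C).

C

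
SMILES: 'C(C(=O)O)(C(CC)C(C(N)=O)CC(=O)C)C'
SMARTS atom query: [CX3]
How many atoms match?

3

Check the 16 heavy atoms by environment: 8× C (X4) → no; 3× C (X3) → match; 3× O (X1) → no; 1× N (X3) → no; 1× O (X2) → no.
That gives 3 matching atoms.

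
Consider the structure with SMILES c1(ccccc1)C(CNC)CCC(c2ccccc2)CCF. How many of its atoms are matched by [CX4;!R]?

Check the 22 heavy atoms by environment: 8× C (X4, acyclic) → match; 1× F (X1, acyclic) → no; 12× c (aromatic, X3, in 6-ring) → no; 1× N (X3, acyclic) → no.
That gives 8 matching atoms.

8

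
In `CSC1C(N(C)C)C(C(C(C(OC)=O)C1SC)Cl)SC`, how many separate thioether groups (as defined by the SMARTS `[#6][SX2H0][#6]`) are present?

3

[#6][SX2H0][#6] is the SMARTS for a thioether: an aliphatic sulfur bridging two carbons with no H on the sulfur.
The molecule carries 3 separate instances of a methylthio ether (-SCH3) meeting every constraint; each maps to a distinct set of atoms, giving 3 matches.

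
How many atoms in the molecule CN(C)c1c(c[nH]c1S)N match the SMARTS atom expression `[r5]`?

Check the 10 heavy atoms by environment: 1× n (aromatic, in 5-ring) → match; 4× c (aromatic, in 5-ring) → match; 2× N (acyclic) → no; 2× C (acyclic) → no; 1× S (acyclic) → no.
Summing the matching environments: 1 + 4 = 5 matching atoms.

5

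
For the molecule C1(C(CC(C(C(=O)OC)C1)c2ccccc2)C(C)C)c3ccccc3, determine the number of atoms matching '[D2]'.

13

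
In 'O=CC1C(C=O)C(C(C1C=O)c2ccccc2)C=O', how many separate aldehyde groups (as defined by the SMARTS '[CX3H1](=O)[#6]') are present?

4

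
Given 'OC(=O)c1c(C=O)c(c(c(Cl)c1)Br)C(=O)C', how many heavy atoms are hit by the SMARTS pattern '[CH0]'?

Check the 16 heavy atoms by environment: 5× c (aromatic, H0) → no; 1× c (aromatic, H1) → no; 2× C (H0) → match; 3× O (H0) → no; 1× O (H1) → no; 1× Cl (H0) → no; 1× C (H1) → no; 1× C (H3) → no; 1× Br (H0) → no.
That gives 2 matching atoms.

2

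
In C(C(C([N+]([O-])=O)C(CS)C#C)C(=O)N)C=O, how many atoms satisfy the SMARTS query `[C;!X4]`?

4

The query [C;!X4] means: aliphatic carbon that does not have four total connections.
Check the 16 heavy atoms by environment: 5× C (X4) → no; 2× C (X3) → match; 3× O (X1) → no; 2× C (X2) → match; 1× N (charge +1, X3) → no; 1× O (charge -1, X1) → no; 1× S (X2) → no; 1× N (X3) → no.
Summing the matching environments: 2 + 2 = 4 matching atoms.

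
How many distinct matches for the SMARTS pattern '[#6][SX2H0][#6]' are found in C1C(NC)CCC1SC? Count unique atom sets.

1

[#6][SX2H0][#6] is the SMARTS for a thioether: an aliphatic sulfur bridging two carbons with no H on the sulfur.
Exactly one fragment in the molecule meets all constraints, giving 1 match.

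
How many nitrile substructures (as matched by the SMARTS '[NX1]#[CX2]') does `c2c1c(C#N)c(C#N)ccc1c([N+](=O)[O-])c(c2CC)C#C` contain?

[NX1]#[CX2] is the SMARTS for a nitrile: a nitrogen triple-bonded to a two-connected carbon.
The molecule carries 2 separate instances of a nitrile (-C#N) meeting every constraint; each maps to a distinct set of atoms, giving 2 matches.

2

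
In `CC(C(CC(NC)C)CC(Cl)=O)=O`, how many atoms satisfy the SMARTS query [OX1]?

2

Check the 13 heavy atoms by environment: 7× C (X4) → no; 2× C (X3) → no; 2× O (X1) → match; 1× Cl (X1) → no; 1× N (X3) → no.
That gives 2 matching atoms.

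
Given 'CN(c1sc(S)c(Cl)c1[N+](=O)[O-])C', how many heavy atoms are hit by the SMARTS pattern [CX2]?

0

Check the 13 heavy atoms by environment: 1× s (aromatic, X2) → no; 4× c (aromatic, X3) → no; 1× N (X3) → no; 2× C (X4) → no; 1× S (X2) → no; 1× N (charge +1, X3) → no; 1× O (charge -1, X1) → no; 1× O (X1) → no; 1× Cl (X1) → no.
No environment satisfies the query, so 0 matching atoms.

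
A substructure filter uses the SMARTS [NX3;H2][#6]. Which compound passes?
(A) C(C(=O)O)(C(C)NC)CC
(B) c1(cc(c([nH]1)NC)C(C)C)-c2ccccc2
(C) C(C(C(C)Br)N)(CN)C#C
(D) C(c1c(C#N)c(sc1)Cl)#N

[NX3;H2][#6] describes a trivalent nitrogen with two H attached to carbon (a primary amine).
(A) has an N-methylamino group (-NHCH3) but the nitrogen bears two carbons and only one H (H1), not H2.
(B) has an N-methylamino group (-NHCH3) but the nitrogen bears two carbons and only one H (H1), not H2.
(C) contains a primary amino group (-NH2), which satisfies every atom and bond constraint.
(D) has a nitrile (-C#N) but the nitrogen is NX1 (triple-bonded), not NX3 with two H.
So the answer is (C).

C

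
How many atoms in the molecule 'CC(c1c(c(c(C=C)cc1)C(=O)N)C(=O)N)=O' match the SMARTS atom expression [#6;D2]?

3

Check the 17 heavy atoms by environment: 2× c (aromatic, D2) → match; 4× c (aromatic, D3) → no; 3× C (D3) → no; 3× O (D1) → no; 2× N (D1) → no; 2× C (D1) → no; 1× C (D2) → match.
Summing the matching environments: 2 + 1 = 3 matching atoms.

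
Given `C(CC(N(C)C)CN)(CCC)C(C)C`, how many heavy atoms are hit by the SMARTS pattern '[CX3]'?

The query [CX3] means: C with X3: aliphatic carbon with exactly 3 total connections.
Check the 14 heavy atoms by environment: 12× C (X4) → no; 2× N (X3) → no.
No environment satisfies the query, so 0 matching atoms.

0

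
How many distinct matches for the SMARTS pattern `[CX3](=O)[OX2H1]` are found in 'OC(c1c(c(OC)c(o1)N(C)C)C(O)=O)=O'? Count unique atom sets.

2

[CX3](=O)[OX2H1] is the SMARTS for a carboxylic acid: an sp2 carbon double-bonded to O and single-bonded to an -OH oxygen.
The molecule carries 2 separate instances of a carboxylic acid group (-C(=O)OH) meeting every constraint; each maps to a distinct set of atoms, giving 2 matches.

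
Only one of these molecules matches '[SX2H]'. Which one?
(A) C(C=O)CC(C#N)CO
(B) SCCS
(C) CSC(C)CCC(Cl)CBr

B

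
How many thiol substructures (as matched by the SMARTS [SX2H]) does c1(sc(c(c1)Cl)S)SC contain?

1

[SX2H] is the SMARTS for a thiol: an aliphatic sulfur with two connections, one being H.
Exactly one fragment in the molecule meets all constraints, giving 1 match.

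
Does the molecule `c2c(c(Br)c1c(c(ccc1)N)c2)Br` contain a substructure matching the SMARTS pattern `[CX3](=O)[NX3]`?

No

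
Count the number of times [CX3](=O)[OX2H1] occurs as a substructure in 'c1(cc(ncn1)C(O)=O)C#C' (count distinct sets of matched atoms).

[CX3](=O)[OX2H1] is the SMARTS for a carboxylic acid: an sp2 carbon double-bonded to O and single-bonded to an -OH oxygen.
Exactly one fragment in the molecule meets all constraints, giving 1 match.

1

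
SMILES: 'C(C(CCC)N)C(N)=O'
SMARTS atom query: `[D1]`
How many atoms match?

4

Check the 9 heavy atoms by environment: 3× C (D2) → no; 2× C (D3) → no; 1× C (D1) → match; 2× N (D1) → match; 1× O (D1) → match.
Summing the matching environments: 1 + 2 + 1 = 4 matching atoms.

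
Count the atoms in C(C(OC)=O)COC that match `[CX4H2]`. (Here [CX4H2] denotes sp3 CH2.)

2

The query [CX4H2] means: sp3 carbon (X4) with exactly two hydrogens.
Check the 8 heavy atoms by environment: 2× C (H2, X4) → match; 2× O (H0, X2) → no; 2× C (H3, X4) → no; 1× C (H0, X3) → no; 1× O (H0, X1) → no.
That gives 2 matching atoms.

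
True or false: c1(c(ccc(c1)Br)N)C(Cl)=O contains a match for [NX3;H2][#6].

True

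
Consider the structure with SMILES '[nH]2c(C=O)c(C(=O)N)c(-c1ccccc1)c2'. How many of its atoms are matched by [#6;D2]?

The query [#6;D2] means: any carbon bonded to exactly two heavy atoms.
Check the 16 heavy atoms by environment: 1× n (aromatic, D2) → no; 4× c (aromatic, D3) → no; 6× c (aromatic, D2) → match; 1× C (D2) → match; 2× O (D1) → no; 1× C (D3) → no; 1× N (D1) → no.
Summing the matching environments: 6 + 1 = 7 matching atoms.

7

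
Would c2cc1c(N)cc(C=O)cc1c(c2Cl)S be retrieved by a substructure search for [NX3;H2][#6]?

Yes

The pattern [NX3;H2][#6] describes a trivalent nitrogen with two H attached to carbon — a primary amine.
The molecule carries a primary amino group (-NH2), whose atoms satisfy every constraint of the query, so the pattern matches.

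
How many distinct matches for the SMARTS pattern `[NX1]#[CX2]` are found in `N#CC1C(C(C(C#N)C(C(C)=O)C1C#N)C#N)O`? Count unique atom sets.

[NX1]#[CX2] is the SMARTS for a nitrile: a nitrogen triple-bonded to a two-connected carbon.
The molecule carries 4 separate instances of a nitrile (-C#N) meeting every constraint; each maps to a distinct set of atoms, giving 4 matches.

4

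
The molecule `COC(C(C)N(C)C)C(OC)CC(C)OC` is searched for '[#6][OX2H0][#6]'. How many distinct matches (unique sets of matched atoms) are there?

3

[#6][OX2H0][#6] is the SMARTS for an ether: an aliphatic oxygen bridging two carbons with no H on the oxygen.
The molecule carries 3 separate instances of a methoxy ether (-OCH3) meeting every constraint; each maps to a distinct set of atoms, giving 3 matches.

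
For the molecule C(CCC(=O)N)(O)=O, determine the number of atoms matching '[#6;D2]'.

The query [#6;D2] means: any carbon bonded to exactly two heavy atoms.
Check the 8 heavy atoms by environment: 2× C (D2) → match; 2× C (D3) → no; 3× O (D1) → no; 1× N (D1) → no.
That gives 2 matching atoms.

2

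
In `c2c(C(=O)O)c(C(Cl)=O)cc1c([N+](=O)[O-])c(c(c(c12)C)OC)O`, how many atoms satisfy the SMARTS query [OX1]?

Check the 23 heavy atoms by environment: 10× c (aromatic, X3) → no; 1× N (charge +1, X3) → no; 1× O (charge -1, X1) → match; 3× O (X1) → match; 3× O (X2) → no; 2× C (X4) → no; 2× C (X3) → no; 1× Cl (X1) → no.
Summing the matching environments: 1 + 3 = 4 matching atoms.

4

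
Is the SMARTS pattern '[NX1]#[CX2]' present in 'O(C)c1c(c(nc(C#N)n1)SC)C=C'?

Yes

The pattern [NX1]#[CX2] describes a nitrogen triple-bonded to a two-connected carbon — a nitrile.
The molecule carries a nitrile (-C#N), whose atoms satisfy every constraint of the query, so the pattern matches.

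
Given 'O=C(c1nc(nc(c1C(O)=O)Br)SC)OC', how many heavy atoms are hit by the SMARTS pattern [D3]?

6

The query [D3] means: atom with exactly three heavy-atom neighbours.
Check the 16 heavy atoms by environment: 2× n (aromatic, D2) → no; 4× c (aromatic, D3) → match; 1× S (D2) → no; 2× C (D1) → no; 1× Br (D1) → no; 2× C (D3) → match; 3× O (D1) → no; 1× O (D2) → no.
Summing the matching environments: 4 + 2 = 6 matching atoms.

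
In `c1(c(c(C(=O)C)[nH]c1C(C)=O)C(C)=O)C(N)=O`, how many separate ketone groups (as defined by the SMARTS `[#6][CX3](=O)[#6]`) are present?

3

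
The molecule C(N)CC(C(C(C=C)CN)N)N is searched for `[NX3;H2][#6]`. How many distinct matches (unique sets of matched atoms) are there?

4

[NX3;H2][#6] is the SMARTS for a primary amine: a trivalent nitrogen with two H attached to carbon.
The molecule carries 4 separate instances of a primary amino group (-NH2) meeting every constraint; each maps to a distinct set of atoms, giving 4 matches.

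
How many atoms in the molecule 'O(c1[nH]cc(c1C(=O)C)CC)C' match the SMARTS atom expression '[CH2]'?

The query [CH2] means: aliphatic carbon with exactly two hydrogens.
Check the 12 heavy atoms by environment: 1× n (aromatic, H1) → no; 1× c (aromatic, H1) → no; 3× c (aromatic, H0) → no; 2× O (H0) → no; 3× C (H3) → no; 1× C (H0) → no; 1× C (H2) → match.
That gives 1 matching atom.

1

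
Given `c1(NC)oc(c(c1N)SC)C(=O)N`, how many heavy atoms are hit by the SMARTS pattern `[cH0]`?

Check the 13 heavy atoms by environment: 1× o (aromatic, H0) → no; 4× c (aromatic, H0) → match; 2× N (H2) → no; 1× C (H0) → no; 1× O (H0) → no; 1× S (H0) → no; 2× C (H3) → no; 1× N (H1) → no.
That gives 4 matching atoms.

4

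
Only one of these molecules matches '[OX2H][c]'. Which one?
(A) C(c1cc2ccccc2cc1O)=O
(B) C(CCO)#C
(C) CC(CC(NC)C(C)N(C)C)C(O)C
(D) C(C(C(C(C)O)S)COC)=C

A

[OX2H][c] describes a hydroxyl oxygen attached to an aromatic carbon (a phenol).
(A) contains a hydroxyl group (-OH), which satisfies every atom and bond constraint.
(B) has a hydroxyl group (-OH) but the -OH is on an aliphatic carbon, not an aromatic c.
(C) has a hydroxyl group (-OH) but the -OH is on an aliphatic carbon, not an aromatic c.
(D) has a hydroxyl group (-OH) but the -OH is on an aliphatic carbon, not an aromatic c.
So the answer is (A).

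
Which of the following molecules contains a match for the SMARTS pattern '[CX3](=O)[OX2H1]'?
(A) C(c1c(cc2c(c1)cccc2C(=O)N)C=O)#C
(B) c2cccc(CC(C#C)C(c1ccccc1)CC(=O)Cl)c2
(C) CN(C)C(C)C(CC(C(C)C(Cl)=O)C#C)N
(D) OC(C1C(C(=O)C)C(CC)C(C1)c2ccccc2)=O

[CX3](=O)[OX2H1] describes an sp2 carbon double-bonded to O and single-bonded to an -OH oxygen (a carboxylic acid).
(A) has an aldehyde (-CHO) but there is no singly-bonded oxygen on the carbonyl carbon.
(B) has an acyl chloride (-C(=O)Cl) but the carbonyl is bonded to Cl, not to an -OH oxygen.
(C) has an acyl chloride (-C(=O)Cl) but the carbonyl is bonded to Cl, not to an -OH oxygen.
(D) contains a carboxylic acid group (-C(=O)OH), which satisfies every atom and bond constraint.
So the answer is (D).

D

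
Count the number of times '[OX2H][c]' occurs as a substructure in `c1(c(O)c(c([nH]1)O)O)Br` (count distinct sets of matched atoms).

3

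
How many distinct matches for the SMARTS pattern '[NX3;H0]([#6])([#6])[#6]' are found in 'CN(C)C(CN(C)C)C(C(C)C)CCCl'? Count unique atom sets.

2

[NX3;H0]([#6])([#6])[#6] is the SMARTS for a tertiary amine: a trivalent nitrogen with no H, bonded to three carbons.
The molecule carries 2 separate instances of a dimethylamino group (-N(CH3)2) meeting every constraint; each maps to a distinct set of atoms, giving 2 matches.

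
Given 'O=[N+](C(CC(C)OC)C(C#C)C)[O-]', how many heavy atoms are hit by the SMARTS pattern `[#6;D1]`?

4

The query [#6;D1] means: carbon bonded to exactly one heavy atom.
Check the 13 heavy atoms by environment: 4× C (D1) → match; 3× C (D3) → no; 2× C (D2) → no; 1× N (charge +1, D3) → no; 1× O (charge -1, D1) → no; 1× O (D1) → no; 1× O (D2) → no.
That gives 4 matching atoms.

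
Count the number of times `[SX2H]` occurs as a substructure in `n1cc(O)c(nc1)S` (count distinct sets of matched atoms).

1

[SX2H] is the SMARTS for a thiol: an aliphatic sulfur with two connections, one being H.
Exactly one fragment in the molecule meets all constraints, giving 1 match.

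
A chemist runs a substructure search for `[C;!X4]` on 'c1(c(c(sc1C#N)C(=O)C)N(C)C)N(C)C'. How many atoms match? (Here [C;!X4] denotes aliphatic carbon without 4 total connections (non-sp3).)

2

The query [C;!X4] means: aliphatic carbon that does not have four total connections.
Check the 16 heavy atoms by environment: 1× s (aromatic, X2) → no; 4× c (aromatic, X3) → no; 2× N (X3) → no; 5× C (X4) → no; 1× C (X3) → match; 1× O (X1) → no; 1× C (X2) → match; 1× N (X1) → no.
Summing the matching environments: 1 + 1 = 2 matching atoms.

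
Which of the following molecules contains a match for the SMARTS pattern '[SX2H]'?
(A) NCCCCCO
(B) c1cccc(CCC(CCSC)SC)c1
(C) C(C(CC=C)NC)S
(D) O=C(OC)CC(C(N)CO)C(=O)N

[SX2H] describes an aliphatic sulfur with two connections, one being H (a thiol).
(A) has a hydroxyl group (-OH) but it is an -OH, not an -SH.
(B) has a methylthio ether (-SCH3) but the sulfur has H0 (bonded to two carbons), not H1.
(C) contains a thiol (-SH), which satisfies every atom and bond constraint.
(D) has a hydroxyl group (-OH) but it is an -OH, not an -SH.
So the answer is (C).

C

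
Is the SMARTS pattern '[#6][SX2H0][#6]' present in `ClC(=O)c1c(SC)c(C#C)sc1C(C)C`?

The pattern [#6][SX2H0][#6] describes an aliphatic sulfur bridging two carbons with no H on the sulfur — a thioether.
The molecule carries a methylthio ether (-SCH3), whose atoms satisfy every constraint of the query, so the pattern matches.

Yes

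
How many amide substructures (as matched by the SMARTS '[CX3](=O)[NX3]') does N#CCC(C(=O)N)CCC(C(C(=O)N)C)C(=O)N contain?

3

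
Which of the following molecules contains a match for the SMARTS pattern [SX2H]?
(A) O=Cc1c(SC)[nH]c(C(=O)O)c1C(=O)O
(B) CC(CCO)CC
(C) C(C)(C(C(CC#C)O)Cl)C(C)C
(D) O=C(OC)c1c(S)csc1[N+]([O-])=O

D

[SX2H] describes an aliphatic sulfur with two connections, one being H (a thiol).
(A) has a methylthio ether (-SCH3) but the sulfur has H0 (bonded to two carbons), not H1.
(B) has a hydroxyl group (-OH) but it is an -OH, not an -SH.
(C) has a hydroxyl group (-OH) but it is an -OH, not an -SH.
(D) contains a thiol (-SH), which satisfies every atom and bond constraint.
So the answer is (D).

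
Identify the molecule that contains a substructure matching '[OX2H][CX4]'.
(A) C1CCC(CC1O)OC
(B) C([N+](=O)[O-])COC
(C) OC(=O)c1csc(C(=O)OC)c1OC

[OX2H][CX4] describes a hydroxyl oxygen bound to an sp3 (X4) carbon (an aliphatic alcohol).
(A) contains a hydroxyl group (-OH), which satisfies every atom and bond constraint.
(B) has a methoxy ether (-OCH3) but the oxygen has H0 (ether), not H1.
(C) has a carboxylic acid group (-C(=O)OH) but the -OH is on a CX3 carbonyl carbon, not a CX4 carbon.
So the answer is (A).

A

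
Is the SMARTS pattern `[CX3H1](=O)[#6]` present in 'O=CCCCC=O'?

Yes

The pattern [CX3H1](=O)[#6] describes an sp2 carbon with one H, double-bonded to O and single-bonded to carbon — an aldehyde.
The molecule carries an aldehyde (-CHO), whose atoms satisfy every constraint of the query, so the pattern matches.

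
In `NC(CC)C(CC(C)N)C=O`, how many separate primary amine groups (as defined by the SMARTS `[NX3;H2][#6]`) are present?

2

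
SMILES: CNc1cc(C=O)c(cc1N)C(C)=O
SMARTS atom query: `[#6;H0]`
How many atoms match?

The query [#6;H0] means: any carbon with no attached hydrogen.
Check the 14 heavy atoms by environment: 4× c (aromatic, H0) → match; 2× c (aromatic, H1) → no; 1× N (H1) → no; 2× C (H3) → no; 1× C (H1) → no; 2× O (H0) → no; 1× C (H0) → match; 1× N (H2) → no.
Summing the matching environments: 4 + 1 = 5 matching atoms.

5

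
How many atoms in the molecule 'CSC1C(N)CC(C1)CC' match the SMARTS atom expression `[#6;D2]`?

Check the 10 heavy atoms by environment: 3× C (D2) → match; 3× C (D3) → no; 2× C (D1) → no; 1× S (D2) → no; 1× N (D1) → no.
That gives 3 matching atoms.

3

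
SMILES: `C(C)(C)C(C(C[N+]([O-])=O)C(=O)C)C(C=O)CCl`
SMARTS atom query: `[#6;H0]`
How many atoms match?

1

The query [#6;H0] means: any carbon with no attached hydrogen.
Check the 17 heavy atoms by environment: 2× C (H2) → no; 5× C (H1) → no; 3× C (H3) → no; 3× O (H0) → no; 1× C (H0) → match; 1× N (charge +1, H0) → no; 1× O (charge -1, H0) → no; 1× Cl (H0) → no.
That gives 1 matching atom.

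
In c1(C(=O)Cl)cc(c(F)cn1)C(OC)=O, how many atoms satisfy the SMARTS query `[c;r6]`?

Check the 14 heavy atoms by environment: 1× n (aromatic, in 6-ring) → no; 5× c (aromatic, in 6-ring) → match; 3× C (acyclic) → no; 3× O (acyclic) → no; 1× Cl (acyclic) → no; 1× F (acyclic) → no.
That gives 5 matching atoms.

5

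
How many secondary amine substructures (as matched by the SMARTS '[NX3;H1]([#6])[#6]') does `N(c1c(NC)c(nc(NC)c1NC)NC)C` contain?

5

[NX3;H1]([#6])[#6] is the SMARTS for a secondary amine: a trivalent nitrogen with one H, bonded to two carbons.
The molecule carries 5 separate instances of an N-methylamino group (-NHCH3) meeting every constraint; each maps to a distinct set of atoms, giving 5 matches.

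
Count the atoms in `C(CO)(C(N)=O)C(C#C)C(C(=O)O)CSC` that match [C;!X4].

The query [C;!X4] means: aliphatic carbon that does not have four total connections.
Check the 16 heavy atoms by environment: 6× C (X4) → no; 2× O (X2) → no; 1× S (X2) → no; 2× C (X3) → match; 2× O (X1) → no; 2× C (X2) → match; 1× N (X3) → no.
Summing the matching environments: 2 + 2 = 4 matching atoms.

4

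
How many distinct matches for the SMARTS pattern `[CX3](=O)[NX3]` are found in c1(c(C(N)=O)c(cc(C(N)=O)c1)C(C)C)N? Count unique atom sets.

2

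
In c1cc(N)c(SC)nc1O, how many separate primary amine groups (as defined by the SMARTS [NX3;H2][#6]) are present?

[NX3;H2][#6] is the SMARTS for a primary amine: a trivalent nitrogen with two H attached to carbon.
Exactly one fragment in the molecule meets all constraints, giving 1 match.

1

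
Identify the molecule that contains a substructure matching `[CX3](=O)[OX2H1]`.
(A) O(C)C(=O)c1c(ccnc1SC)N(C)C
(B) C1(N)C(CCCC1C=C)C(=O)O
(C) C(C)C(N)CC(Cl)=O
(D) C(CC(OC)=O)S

B

[CX3](=O)[OX2H1] describes an sp2 carbon double-bonded to O and single-bonded to an -OH oxygen (a carboxylic acid).
(A) has a methyl-ester group (-C(=O)OCH3) but the singly-bonded O has no H (OX2H0, not OX2H1).
(B) contains a carboxylic acid group (-C(=O)OH), which satisfies every atom and bond constraint.
(C) has an acyl chloride (-C(=O)Cl) but the carbonyl is bonded to Cl, not to an -OH oxygen.
(D) has a methyl-ester group (-C(=O)OCH3) but the singly-bonded O has no H (OX2H0, not OX2H1).
So the answer is (B).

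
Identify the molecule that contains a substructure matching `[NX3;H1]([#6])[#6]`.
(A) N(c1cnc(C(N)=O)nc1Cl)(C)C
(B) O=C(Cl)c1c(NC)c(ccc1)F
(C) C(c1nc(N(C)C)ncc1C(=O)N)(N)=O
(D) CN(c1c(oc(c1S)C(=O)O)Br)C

B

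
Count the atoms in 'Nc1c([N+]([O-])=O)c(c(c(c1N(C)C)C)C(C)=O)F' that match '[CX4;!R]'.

Check the 18 heavy atoms by environment: 6× c (aromatic, X3, in 6-ring) → no; 1× C (X3, acyclic) → no; 2× O (X1, acyclic) → no; 4× C (X4, acyclic) → match; 1× N (charge +1, X3, acyclic) → no; 1× O (charge -1, X1, acyclic) → no; 1× F (X1, acyclic) → no; 2× N (X3, acyclic) → no.
That gives 4 matching atoms.

4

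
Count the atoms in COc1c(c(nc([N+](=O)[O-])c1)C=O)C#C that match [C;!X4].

3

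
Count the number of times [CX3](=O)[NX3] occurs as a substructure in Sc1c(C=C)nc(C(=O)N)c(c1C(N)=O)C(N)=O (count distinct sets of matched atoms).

3

[CX3](=O)[NX3] is the SMARTS for an amide: a carbonyl carbon bonded to a trivalent nitrogen.
The molecule carries 3 separate instances of a primary amide (-C(=O)NH2) meeting every constraint; each maps to a distinct set of atoms, giving 3 matches.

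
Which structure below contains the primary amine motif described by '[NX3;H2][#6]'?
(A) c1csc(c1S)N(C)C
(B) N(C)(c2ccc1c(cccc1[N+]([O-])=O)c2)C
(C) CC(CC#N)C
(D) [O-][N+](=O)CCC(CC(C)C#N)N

[NX3;H2][#6] describes a trivalent nitrogen with two H attached to carbon (a primary amine).
(A) has a dimethylamino group (-N(CH3)2) but the nitrogen has H0, not H2.
(B) has a nitro group (-[N+](=O)[O-]) but the nitrogen is [N+] with no H, not NX3H2.
(C) has a nitrile (-C#N) but the nitrogen is NX1 (triple-bonded), not NX3 with two H.
(D) contains a primary amino group (-NH2), which satisfies every atom and bond constraint.
So the answer is (D).

D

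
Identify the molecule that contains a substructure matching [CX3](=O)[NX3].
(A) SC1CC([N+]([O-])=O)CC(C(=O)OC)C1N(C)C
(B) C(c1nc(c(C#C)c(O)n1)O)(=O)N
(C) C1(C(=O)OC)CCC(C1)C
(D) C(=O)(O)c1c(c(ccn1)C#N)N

B

[CX3](=O)[NX3] describes a carbonyl carbon bonded to a trivalent nitrogen (an amide).
(A) has a methyl-ester group (-C(=O)OCH3) but the carbonyl is bonded to O, not to an NX3 nitrogen.
(B) contains a primary amide (-C(=O)NH2), which satisfies every atom and bond constraint.
(C) has a methyl-ester group (-C(=O)OCH3) but the carbonyl is bonded to O, not to an NX3 nitrogen.
(D) has a nitrile (-C#N) but the nitrile N is NX1 (triple-bonded), not NX3.
So the answer is (B).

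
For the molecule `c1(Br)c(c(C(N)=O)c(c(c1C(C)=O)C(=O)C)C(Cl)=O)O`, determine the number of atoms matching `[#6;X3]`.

The query [#6;X3] means: any carbon (aromatic or not) with three total connections.
Check the 20 heavy atoms by environment: 6× c (aromatic, X3) → match; 1× Br (X1) → no; 4× C (X3) → match; 4× O (X1) → no; 1× Cl (X1) → no; 1× O (X2) → no; 2× C (X4) → no; 1× N (X3) → no.
Summing the matching environments: 6 + 4 = 10 matching atoms.

10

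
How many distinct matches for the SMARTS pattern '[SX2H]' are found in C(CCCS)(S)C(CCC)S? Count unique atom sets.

3

[SX2H] is the SMARTS for a thiol: an aliphatic sulfur with two connections, one being H.
The molecule carries 3 separate instances of a thiol (-SH) meeting every constraint; each maps to a distinct set of atoms, giving 3 matches.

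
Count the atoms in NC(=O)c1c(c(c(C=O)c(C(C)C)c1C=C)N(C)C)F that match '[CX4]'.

5

Check the 20 heavy atoms by environment: 6× c (aromatic, X3) → no; 4× C (X3) → no; 2× O (X1) → no; 2× N (X3) → no; 1× F (X1) → no; 5× C (X4) → match.
That gives 5 matching atoms.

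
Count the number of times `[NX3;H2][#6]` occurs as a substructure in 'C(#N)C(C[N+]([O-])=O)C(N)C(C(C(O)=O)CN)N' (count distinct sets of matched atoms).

[NX3;H2][#6] is the SMARTS for a primary amine: a trivalent nitrogen with two H attached to carbon.
The molecule carries 3 separate instances of a primary amino group (-NH2) meeting every constraint; each maps to a distinct set of atoms, giving 3 matches.

3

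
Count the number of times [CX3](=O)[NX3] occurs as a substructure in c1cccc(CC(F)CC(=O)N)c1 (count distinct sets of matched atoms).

[CX3](=O)[NX3] is the SMARTS for an amide: a carbonyl carbon bonded to a trivalent nitrogen.
Exactly one fragment in the molecule meets all constraints, giving 1 match.

1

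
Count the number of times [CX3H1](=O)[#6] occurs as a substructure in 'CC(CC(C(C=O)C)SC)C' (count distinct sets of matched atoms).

1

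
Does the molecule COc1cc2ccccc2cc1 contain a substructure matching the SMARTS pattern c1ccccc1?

The pattern c1ccccc1 describes six aromatic carbons in a ring — a benzene ring.
The required atom environment is present in the molecule, so the pattern matches.

Yes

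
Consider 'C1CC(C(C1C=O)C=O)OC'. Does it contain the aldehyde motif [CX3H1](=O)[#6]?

Yes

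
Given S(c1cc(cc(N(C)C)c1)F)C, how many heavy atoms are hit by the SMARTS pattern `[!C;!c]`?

The query [!C;!c] means: neither aliphatic nor aromatic carbon — same as [!#6].
Check the 12 heavy atoms by environment: 6× c (aromatic) → no; 1× N → match; 3× C → no; 1× S → match; 1× F → match.
Summing the matching environments: 1 + 1 + 1 = 3 matching atoms.

3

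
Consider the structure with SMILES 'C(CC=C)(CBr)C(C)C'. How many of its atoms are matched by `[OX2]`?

0

The query [OX2] means: aliphatic oxygen with two total connections — ether, hydroxyl, or ester single-bond O.
Check the 9 heavy atoms by environment: 6× C (X4) → no; 2× C (X3) → no; 1× Br (X1) → no.
No environment satisfies the query, so 0 matching atoms.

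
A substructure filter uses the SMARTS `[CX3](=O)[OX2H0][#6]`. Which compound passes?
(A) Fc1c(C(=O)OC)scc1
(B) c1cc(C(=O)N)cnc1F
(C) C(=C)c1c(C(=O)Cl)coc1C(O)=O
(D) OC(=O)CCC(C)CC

A

[CX3](=O)[OX2H0][#6] describes a carbonyl carbon bonded to an oxygen that is itself bonded to carbon (no H on that O) (an ester).
(A) contains a methyl-ester group (-C(=O)OCH3), which satisfies every atom and bond constraint.
(B) has a primary amide (-C(=O)NH2) but the carbonyl is bonded to N, not to an O-C linkage.
(C) has a carboxylic acid group (-C(=O)OH) but the singly-bonded O carries H (OX2H1, not H0).
(D) has a carboxylic acid group (-C(=O)OH) but the singly-bonded O carries H (OX2H1, not H0).
So the answer is (A).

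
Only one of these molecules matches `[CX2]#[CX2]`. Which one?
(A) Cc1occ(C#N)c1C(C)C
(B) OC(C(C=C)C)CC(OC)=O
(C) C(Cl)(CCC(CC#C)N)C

C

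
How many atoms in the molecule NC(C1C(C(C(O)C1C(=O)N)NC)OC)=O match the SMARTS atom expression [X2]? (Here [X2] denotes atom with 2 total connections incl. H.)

2

The query [X2] means: any atom with exactly two total connections (bonds + H).
Check the 16 heavy atoms by environment: 7× C (X4) → no; 2× C (X3) → no; 2× O (X1) → no; 3× N (X3) → no; 2× O (X2) → match.
That gives 2 matching atoms.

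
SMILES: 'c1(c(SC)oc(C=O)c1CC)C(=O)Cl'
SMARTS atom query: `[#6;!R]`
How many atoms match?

5

The query [#6;!R] means: carbon not in any ring.
Check the 14 heavy atoms by environment: 1× o (aromatic, in 5-ring) → no; 4× c (aromatic, in 5-ring) → no; 5× C (acyclic) → match; 2× O (acyclic) → no; 1× Cl (acyclic) → no; 1× S (acyclic) → no.
That gives 5 matching atoms.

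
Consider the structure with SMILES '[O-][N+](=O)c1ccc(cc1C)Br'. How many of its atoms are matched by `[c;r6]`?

6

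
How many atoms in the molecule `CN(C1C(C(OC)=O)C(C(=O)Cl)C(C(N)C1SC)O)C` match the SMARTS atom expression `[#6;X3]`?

The query [#6;X3] means: any carbon (aromatic or not) with three total connections.
Check the 20 heavy atoms by environment: 10× C (X4) → no; 2× C (X3) → match; 2× O (X1) → no; 2× O (X2) → no; 2× N (X3) → no; 1× Cl (X1) → no; 1× S (X2) → no.
That gives 2 matching atoms.

2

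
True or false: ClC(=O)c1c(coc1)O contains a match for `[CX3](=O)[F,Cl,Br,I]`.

The pattern [CX3](=O)[F,Cl,Br,I] describes a carbonyl carbon bonded to a halogen — an acyl halide.
The molecule carries an acyl chloride (-C(=O)Cl), whose atoms satisfy every constraint of the query, so the pattern matches.

True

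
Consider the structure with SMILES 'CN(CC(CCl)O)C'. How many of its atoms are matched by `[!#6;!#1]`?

The query [!#6;!#1] means: not carbon and not hydrogen — any heteroatom.
Check the 8 heavy atoms by environment: 5× C → no; 1× Cl → match; 1× O → match; 1× N → match.
Summing the matching environments: 1 + 1 + 1 = 3 matching atoms.

3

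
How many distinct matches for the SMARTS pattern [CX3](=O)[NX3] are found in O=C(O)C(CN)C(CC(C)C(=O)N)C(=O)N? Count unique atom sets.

2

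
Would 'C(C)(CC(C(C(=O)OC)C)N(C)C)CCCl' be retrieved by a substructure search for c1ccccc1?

The pattern c1ccccc1 describes six aromatic carbons in a ring — a benzene ring.
The closest candidate here is a methyl group (-CH3), but no six-membered all-carbon aromatic ring is present. No other fragment satisfies the full query, so there is no match.

No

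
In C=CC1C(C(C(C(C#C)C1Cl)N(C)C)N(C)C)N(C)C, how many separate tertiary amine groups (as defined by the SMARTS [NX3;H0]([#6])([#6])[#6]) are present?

3

[NX3;H0]([#6])([#6])[#6] is the SMARTS for a tertiary amine: a trivalent nitrogen with no H, bonded to three carbons.
The molecule carries 3 separate instances of a dimethylamino group (-N(CH3)2) meeting every constraint; each maps to a distinct set of atoms, giving 3 matches.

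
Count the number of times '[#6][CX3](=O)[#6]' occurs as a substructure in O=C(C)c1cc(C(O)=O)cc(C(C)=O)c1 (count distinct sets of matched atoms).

2

[#6][CX3](=O)[#6] is the SMARTS for a ketone: a carbonyl carbon (no H) flanked by two carbons.
The molecule carries 2 separate instances of an acetyl/ketone group (-C(=O)CH3) meeting every constraint; each maps to a distinct set of atoms, giving 2 matches.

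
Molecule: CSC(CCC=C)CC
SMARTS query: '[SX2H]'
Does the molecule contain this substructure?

The pattern [SX2H] describes an aliphatic sulfur with two connections, one being H — a thiol.
The closest candidate here is a methylthio ether (-SCH3), but the sulfur has H0 (bonded to two carbons), not H1. No other fragment satisfies the full query, so there is no match.

No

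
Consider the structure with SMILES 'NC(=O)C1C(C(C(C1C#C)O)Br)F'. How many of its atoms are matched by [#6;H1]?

6

The query [#6;H1] means: any carbon bearing exactly one hydrogen.
Check the 13 heavy atoms by environment: 6× C (H1) → match; 1× O (H1) → no; 2× C (H0) → no; 1× O (H0) → no; 1× N (H2) → no; 1× Br (H0) → no; 1× F (H0) → no.
That gives 6 matching atoms.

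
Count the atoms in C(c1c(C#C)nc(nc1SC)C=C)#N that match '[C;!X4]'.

The query [C;!X4] means: aliphatic carbon that does not have four total connections.
Check the 14 heavy atoms by environment: 2× n (aromatic, X2) → no; 4× c (aromatic, X3) → no; 2× C (X3) → match; 3× C (X2) → match; 1× N (X1) → no; 1× S (X2) → no; 1× C (X4) → no.
Summing the matching environments: 2 + 3 = 5 matching atoms.

5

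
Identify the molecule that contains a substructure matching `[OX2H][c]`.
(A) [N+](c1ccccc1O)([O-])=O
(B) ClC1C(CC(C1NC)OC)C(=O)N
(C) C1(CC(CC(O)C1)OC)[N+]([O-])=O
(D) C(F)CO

A

[OX2H][c] describes a hydroxyl oxygen attached to an aromatic carbon (a phenol).
(A) contains a hydroxyl group (-OH), which satisfies every atom and bond constraint.
(B) has a methoxy ether (-OCH3) but the oxygen has H0, not H1.
(C) has a hydroxyl group (-OH) but the -OH is on an aliphatic carbon, not an aromatic c.
(D) has a hydroxyl group (-OH) but the -OH is on an aliphatic carbon, not an aromatic c.
So the answer is (A).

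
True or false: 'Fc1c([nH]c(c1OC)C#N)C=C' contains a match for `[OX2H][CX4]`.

False

The pattern [OX2H][CX4] describes a hydroxyl oxygen bound to an sp3 (X4) carbon — an aliphatic alcohol.
The closest candidate here is a methoxy ether (-OCH3), but the oxygen has H0 (ether), not H1. No other fragment satisfies the full query, so there is no match.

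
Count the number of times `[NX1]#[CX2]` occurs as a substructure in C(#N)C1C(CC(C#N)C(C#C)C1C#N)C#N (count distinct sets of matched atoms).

4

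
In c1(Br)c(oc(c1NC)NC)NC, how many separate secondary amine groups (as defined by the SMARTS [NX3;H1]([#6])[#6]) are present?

3

[NX3;H1]([#6])[#6] is the SMARTS for a secondary amine: a trivalent nitrogen with one H, bonded to two carbons.
The molecule carries 3 separate instances of an N-methylamino group (-NHCH3) meeting every constraint; each maps to a distinct set of atoms, giving 3 matches.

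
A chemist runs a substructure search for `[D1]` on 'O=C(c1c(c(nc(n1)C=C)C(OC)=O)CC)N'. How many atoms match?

6

The query [D1] means: atom with exactly one heavy-atom neighbour (degree 1).
Check the 17 heavy atoms by environment: 2× n (aromatic, D2) → no; 4× c (aromatic, D3) → no; 2× C (D2) → no; 3× C (D1) → match; 2× C (D3) → no; 2× O (D1) → match; 1× O (D2) → no; 1× N (D1) → match.
Summing the matching environments: 3 + 2 + 1 = 6 matching atoms.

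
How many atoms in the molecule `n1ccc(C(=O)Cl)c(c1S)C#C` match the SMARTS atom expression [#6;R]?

5

The query [#6;R] means: carbon that is part of a ring.
Check the 12 heavy atoms by environment: 1× n (aromatic, in 6-ring) → no; 5× c (aromatic, in 6-ring) → match; 3× C (acyclic) → no; 1× S (acyclic) → no; 1× O (acyclic) → no; 1× Cl (acyclic) → no.
That gives 5 matching atoms.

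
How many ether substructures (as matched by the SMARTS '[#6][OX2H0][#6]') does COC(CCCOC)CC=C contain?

[#6][OX2H0][#6] is the SMARTS for an ether: an aliphatic oxygen bridging two carbons with no H on the oxygen.
The molecule carries 2 separate instances of a methoxy ether (-OCH3) meeting every constraint; each maps to a distinct set of atoms, giving 2 matches.

2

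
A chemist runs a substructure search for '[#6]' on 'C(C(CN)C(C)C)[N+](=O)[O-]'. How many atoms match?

The query [#6] means: #6 matches any atom with atomic number 6 (carbon, aromatic or aliphatic).
Check the 10 heavy atoms by environment: 6× C → match; 1× N → no; 1× N (charge +1) → no; 1× O (charge -1) → no; 1× O → no.
That gives 6 matching atoms.

6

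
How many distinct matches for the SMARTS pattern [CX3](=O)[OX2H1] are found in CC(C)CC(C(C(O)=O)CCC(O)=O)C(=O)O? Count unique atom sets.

3

[CX3](=O)[OX2H1] is the SMARTS for a carboxylic acid: an sp2 carbon double-bonded to O and single-bonded to an -OH oxygen.
The molecule carries 3 separate instances of a carboxylic acid group (-C(=O)OH) meeting every constraint; each maps to a distinct set of atoms, giving 3 matches.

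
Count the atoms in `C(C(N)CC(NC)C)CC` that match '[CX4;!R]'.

8

The query [CX4;!R] means: aliphatic carbon with four total connections, not in a ring.
Check the 10 heavy atoms by environment: 8× C (X4, acyclic) → match; 2× N (X3, acyclic) → no.
That gives 8 matching atoms.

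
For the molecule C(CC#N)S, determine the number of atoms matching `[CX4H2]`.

The query [CX4H2] means: sp3 carbon (X4) with exactly two hydrogens.
Check the 5 heavy atoms by environment: 2× C (H2, X4) → match; 1× S (H1, X2) → no; 1× C (H0, X2) → no; 1× N (H0, X1) → no.
That gives 2 matching atoms.

2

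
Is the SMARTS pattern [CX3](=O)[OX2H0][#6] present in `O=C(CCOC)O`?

The pattern [CX3](=O)[OX2H0][#6] describes a carbonyl carbon bonded to an oxygen that is itself bonded to carbon (no H on that O) — an ester.
The closest candidate here is a carboxylic acid group (-C(=O)OH), but the singly-bonded O carries H (OX2H1, not H0). No other fragment satisfies the full query, so there is no match.

No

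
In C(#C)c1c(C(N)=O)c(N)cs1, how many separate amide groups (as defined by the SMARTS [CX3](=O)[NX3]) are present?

1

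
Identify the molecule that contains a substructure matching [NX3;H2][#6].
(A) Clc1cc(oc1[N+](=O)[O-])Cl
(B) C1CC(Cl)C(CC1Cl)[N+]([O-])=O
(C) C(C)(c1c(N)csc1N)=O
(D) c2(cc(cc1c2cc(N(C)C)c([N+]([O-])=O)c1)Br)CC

[NX3;H2][#6] describes a trivalent nitrogen with two H attached to carbon (a primary amine).
(A) has a nitro group (-[N+](=O)[O-]) but the nitrogen is [N+] with no H, not NX3H2.
(B) has a nitro group (-[N+](=O)[O-]) but the nitrogen is [N+] with no H, not NX3H2.
(C) contains a primary amino group (-NH2), which satisfies every atom and bond constraint.
(D) has a dimethylamino group (-N(CH3)2) but the nitrogen has H0, not H2.
So the answer is (C).

C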